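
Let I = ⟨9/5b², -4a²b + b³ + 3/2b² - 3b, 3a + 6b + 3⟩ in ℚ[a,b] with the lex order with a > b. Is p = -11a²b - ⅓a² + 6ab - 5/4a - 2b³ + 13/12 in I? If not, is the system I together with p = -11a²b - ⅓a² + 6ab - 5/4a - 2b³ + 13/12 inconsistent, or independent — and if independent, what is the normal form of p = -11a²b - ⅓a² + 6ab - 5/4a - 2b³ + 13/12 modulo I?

Adjoining -11a²b - ⅓a² + 6ab - 5/4a - 2b³ + 13/12 makes the ideal the whole ring: the system is inconsistent.

First compute the reduced Gröbner basis of I by Buchberger's algorithm.
f_1 = 9/5b², LT = b².
f_2 = -4a²b + b³ + 3/2b² - 3b, LT = a²b.
f_3 = 3a + 6b + 3, LT = a.

S(f_1,f_2): lcm = a²b². S = ¼b⁴ + ⅜b³ - ¾b².
  leading term b⁴: subtract (5/36b²)·f_1 from ¼b⁴ + ⅜b³ - ¾b² → ⅜b³ - ¾b²
  leading term b³: subtract (5/24b)·f_1 from ⅜b³ - ¾b² → -¾b²
  leading term b²: subtract (-5/12)·f_1 from -¾b² → 0
  remainder 0.

S(f_1,f_3): leading monomials are coprime, so the S-polynomial reduces to 0 (Buchberger's first criterion).
S(f_2,f_3): lcm = a²b. S = -2ab² - ab - ¼b³ - ⅜b² + ¾b.
  leading term ab²: subtract (-10/9a)·f_1 from -2ab² - ab - ¼b³ - ⅜b² + ¾b → -ab - ¼b³ - ⅜b² + ¾b
  leading term ab: subtract (-⅓b)·f_3 from -ab - ¼b³ - ⅜b² + ¾b → -¼b³ + 13/8b² + 7/4b
  leading term b³: subtract (-5/36b)·f_1 from -¼b³ + 13/8b² + 7/4b → 13/8b² + 7/4b
  leading term b²: subtract (65/72)·f_1 from 13/8b² + 7/4b → 7/4b
  leading term b: no divisor's leading term divides it; move 7/4b to the remainder.
  remainder 7/4b ≠ 0; add h_4 = 7/4b to the basis.

S(f_1,h_4): lcm = b². S = 0.
  remainder 0.

S(f_2,h_4): lcm = a²b. S = -¼b³ - ⅜b² + ¾b.
  leading term b³: subtract (-5/36b)·f_1 from -¼b³ - ⅜b² + ¾b → -⅜b² + ¾b
  leading term b²: subtract (-5/24)·f_1 from -⅜b² + ¾b → ¾b
  leading term b: subtract (3/7)·h_4 from ¾b → 0
  remainder 0.

S(f_3,h_4): leading monomials are coprime, so the S-polynomial reduces to 0 (Buchberger's first criterion).
Every S-polynomial of the final basis reduces to 0, so we have a Gröbner basis.
Inter-reduce: drop elements whose leading term is divisible by another's, tail-reduce, and make monic.
Reduced Gröbner basis: {a + 1, b}.
Label its elements g_1 = a + 1, g_2 = b.

Reduce p = -11a²b - ⅓a² + 6ab - 5/4a - 2b³ + 13/12 modulo G:
  leading term a²b: subtract (-11ab)·g_1 from -11a²b - ⅓a² + 6ab - 5/4a - 2b³ + 13/12 → -⅓a² + 17ab - 5/4a - 2b³ + 13/12
  leading term a²: subtract (-⅓a)·g_1 from -⅓a² + 17ab - 5/4a - 2b³ + 13/12 → 17ab - 11/12a - 2b³ + 13/12
  leading term ab: subtract (17b)·g_1 from 17ab - 11/12a - 2b³ + 13/12 → -11/12a - 2b³ - 17b + 13/12
  leading term a: subtract (-11/12)·g_1 from -11/12a - 2b³ - 17b + 13/12 → -2b³ - 17b + 2
  leading term b³: subtract (-2b²)·g_2 from -2b³ - 17b + 2 → -17b + 2
  leading term b: subtract (-17)·g_2 from -17b + 2 → 2
  leading term 1: no divisor's leading term divides it; move 2 to the remainder.
  normal form = 2.
The normal form is nonzero, so p ∉ I. Since p minus its normal form lies in I, I + (p) = I + (r) where r = 2; decide whether this ideal is the whole ring.
Here r = 2 is a nonzero constant, hence a unit: 1 ∈ I + (p), the Gröbner basis of I + (p) is {1}, and the enlarged system has no common solution — adjoining p is inconsistent.

Ideal membership is decidable via reduction modulo a Gröbner basis.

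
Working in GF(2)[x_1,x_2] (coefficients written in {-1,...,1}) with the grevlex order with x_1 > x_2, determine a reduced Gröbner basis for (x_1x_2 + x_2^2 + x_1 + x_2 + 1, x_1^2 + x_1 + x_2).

G = {x_2^3 + x_2^2 + x_1 + x_2 + 1, x_1^2 + x_1 + x_2, x_1x_2 + x_2^2 + x_1 + x_2 + 1}

f_1 = x_1x_2 + x_2^2 + x_1 + x_2 + 1, LT = x_1x_2.
f_2 = x_1^2 + x_1 + x_2, LT = x_1^2.

S(f_1,f_2): lcm = x_1^2x_2. S = x_1x_2^2 + x_1^2 + x_2^2 + x_1.
  reduce S modulo (f_1, f_2):
  remainder x_2^3 + x_2^2 + x_1 + x_2 + 1 ≠ 0; add g_3 = x_2^3 + x_2^2 + x_1 + x_2 + 1 to the basis.

The other S-polynomials (S(f_1,g_3), S(f_2,g_3)) all reduce to 0 modulo the current basis, so we have a Gröbner basis.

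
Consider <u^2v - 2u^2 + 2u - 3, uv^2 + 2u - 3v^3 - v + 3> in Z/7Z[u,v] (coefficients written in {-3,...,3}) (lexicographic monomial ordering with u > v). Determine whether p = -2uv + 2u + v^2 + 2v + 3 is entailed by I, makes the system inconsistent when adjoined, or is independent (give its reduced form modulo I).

-2uv + 2u + v^2 + 2v + 3 is independent of I; its normal form modulo I is 2v^6 + v^5 - 2v^4 + 2v^3 - v^2 - 3v.

First compute the reduced Gröbner basis of I by Buchberger's algorithm.
f_1 = u^2v - 2u^2 + 2u - 3, LT = u^2v.
f_2 = uv^2 + 2u - 3v^3 - v + 3, LT = uv^2.

S(f_1,f_2): lcm = u^2v^2. S = -2u^2v - 2u^2 + 3uv^3 + 3uv - 3u - 3v.
  leading term u^2v: subtract (-2)·f_1 from -2u^2v - 2u^2 + 3uv^3 + 3uv - 3u - 3v → u^2 + 3uv^3 + 3uv + u - 3v + 1
  leading term u^2: no divisor's leading term divides it; move u^2 to the remainder.
  leading term uv^3: subtract (3v)·f_2 from 3uv^3 + 3uv + u - 3v + 1 → -3uv + u + 2v^4 + 3v^2 + 2v + 1
  leading term uv: no divisor's leading term divides it; move -3uv to the remainder.
  leading term u: no divisor's leading term divides it; move u to the remainder.
  leading term v^4: no divisor's leading term divides it; move 2v^4 to the remainder.
  leading term v^2: no divisor's leading term divides it; move 3v^2 to the remainder.
  leading term v: no divisor's leading term divides it; move 2v to the remainder.
  leading term 1: no divisor's leading term divides it; move 1 to the remainder.
  remainder u^2 - 3uv + u + 2v^4 + 3v^2 + 2v + 1 ≠ 0; add h_3 = u^2 - 3uv + u + 2v^4 + 3v^2 + 2v + 1 to the basis.

S(f_1,h_3): lcm = u^2v. S = -2u^2 + 3uv^2 - uv + 2u - 2v^5 - 3v^3 - 2v^2 - v - 3.
  leading term u^2: subtract (-2)·h_3 from -2u^2 + 3uv^2 - uv + 2u - 2v^5 - 3v^3 - 2v^2 - v - 3 → 3uv^2 - 3u - 2v^5 - 3v^4 - 3v^3 - 3v^2 + 3v - 1
  leading term uv^2: subtract (3)·f_2 from 3uv^2 - 3u - 2v^5 - 3v^4 - 3v^3 - 3v^2 + 3v - 1 → -2u - 2v^5 - 3v^4 - v^3 - 3v^2 - v - 3
  leading term u: no divisor's leading term divides it; move -2u to the remainder.
  leading term v^5: no divisor's leading term divides it; move -2v^5 to the remainder.
  leading term v^4: no divisor's leading term divides it; move -3v^4 to the remainder.
  leading term v^3: no divisor's leading term divides it; move -v^3 to the remainder.
  leading term v^2: no divisor's leading term divides it; move -3v^2 to the remainder.
  leading term v: no divisor's leading term divides it; move -v to the remainder.
  leading term 1: no divisor's leading term divides it; move -3 to the remainder.
  remainder -2u - 2v^5 - 3v^4 - v^3 - 3v^2 - v - 3 ≠ 0; add h_4 = -2u - 2v^5 - 3v^4 - v^3 - 3v^2 - v - 3 to the basis.

S(f_1,h_4): lcm = u^2v. S = -2u^2 - uv^6 + 2uv^5 + 3uv^4 + 2uv^3 + 3uv^2 + 2uv + 2u - 3.
  leading term u^2: subtract (-2)·h_3 from -2u^2 - uv^6 + 2uv^5 + 3uv^4 + 2uv^3 + 3uv^2 + 2uv + 2u - 3 → -uv^6 + 2uv^5 + 3uv^4 + 2uv^3 + 3uv^2 + 3uv - 3u - 3v^4 - v^2 - 3v - 1
  leading term uv^6: subtract (-v^4)·f_2 from -uv^6 + 2uv^5 + 3uv^4 + 2uv^3 + 3uv^2 + 3uv - 3u - 3v^4 - v^2 - 3v - 1 → 2uv^5 - 2uv^4 + 2uv^3 + 3uv^2 + 3uv - 3u - 3v^7 - v^5 - v^2 - 3v - 1
  leading term uv^5: subtract (2v^3)·f_2 from 2uv^5 - 2uv^4 + 2uv^3 + 3uv^2 + 3uv - 3u - 3v^7 - v^5 - v^2 - 3v - 1 → -2uv^4 - 2uv^3 + 3uv^2 + 3uv - 3u - 3v^7 - v^6 - v^5 + 2v^4 + v^3 - v^2 - 3v - 1
  leading term uv^4: subtract (-2v^2)·f_2 from -2uv^4 - 2uv^3 + 3uv^2 + 3uv - 3u - 3v^7 - v^6 - v^5 + 2v^4 + v^3 - v^2 - 3v - 1 → -2uv^3 + 3uv - 3u - 3v^7 - v^6 + 2v^4 - v^3 - 2v^2 - 3v - 1
  leading term uv^3: subtract (-2v)·f_2 from -2uv^3 + 3uv - 3u - 3v^7 - v^6 + 2v^4 - v^3 - 2v^2 - 3v - 1 → -3u - 3v^7 - v^6 + 3v^4 - v^3 + 3v^2 + 3v - 1
  leading term u: subtract (-2)·h_4 from -3u - 3v^7 - v^6 + 3v^4 - v^3 + 3v^2 + 3v - 1 → -3v^7 - v^6 + 3v^5 - 3v^4 - 3v^3 - 3v^2 + v
  leading term v^7: no divisor's leading term divides it; move -3v^7 to the remainder.
  leading term v^6: no divisor's leading term divides it; move -v^6 to the remainder.
  leading term v^5: no divisor's leading term divides it; move 3v^5 to the remainder.
  leading term v^4: no divisor's leading term divides it; move -3v^4 to the remainder.
  leading term v^3: no divisor's leading term divides it; move -3v^3 to the remainder.
  leading term v^2: no divisor's leading term divides it; move -3v^2 to the remainder.
  leading term v: no divisor's leading term divides it; move v to the remainder.
  remainder -3v^7 - v^6 + 3v^5 - 3v^4 - 3v^3 - 3v^2 + v ≠ 0; add h_5 = -3v^7 - v^6 + 3v^5 - 3v^4 - 3v^3 - 3v^2 + v to the basis.

The other S-polynomials (S(f_2,h_3), S(f_2,h_4), S(h_3,h_4), S(f_1,h_5), S(f_2,h_5), S(h_3,h_5), S(h_4,h_5)) all reduce to 0 modulo the current basis, so we have a Gröbner basis.
Inter-reduce: drop elements whose leading term is divisible by another's, tail-reduce, and make monic.
Reduced Gröbner basis: {u + v^5 - 2v^4 - 3v^3 - 2v^2 - 3v - 2, v^7 - 2v^6 - v^5 + v^4 + v^3 + v^2 + 2v}.
Label its elements g_1 = u + v^5 - 2v^4 - 3v^3 - 2v^2 - 3v - 2, g_2 = v^7 - 2v^6 - v^5 + v^4 + v^3 + v^2 + 2v.

Reduce p = -2uv + 2u + v^2 + 2v + 3 modulo G:
  leading term uv: subtract (-2v)·g_1 from -2uv + 2u + v^2 + 2v + 3 → 2u + 2v^6 + 3v^5 + v^4 + 3v^3 + 2v^2 - 2v + 3
  leading term u: subtract (2)·g_1 from 2u + 2v^6 + 3v^5 + v^4 + 3v^3 + 2v^2 - 2v + 3 → 2v^6 + v^5 - 2v^4 + 2v^3 - v^2 - 3v
  leading term v^6: no divisor's leading term divides it; move 2v^6 to the remainder.
  leading term v^5: no divisor's leading term divides it; move v^5 to the remainder.
  leading term v^4: no divisor's leading term divides it; move -2v^4 to the remainder.
  leading term v^3: no divisor's leading term divides it; move 2v^3 to the remainder.
  leading term v^2: no divisor's leading term divides it; move -v^2 to the remainder.
  leading term v: no divisor's leading term divides it; move -3v to the remainder.
  normal form = 2v^6 + v^5 - 2v^4 + 2v^3 - v^2 - 3v.
The normal form is nonzero, so p ∉ I. Since p minus its normal form lies in I, I + (p) = I + (r) where r = 2v^6 + v^5 - 2v^4 + 2v^3 - v^2 - 3v; decide whether this ideal is the whole ring.
Run Buchberger on G together with r (pairs among the g_i already reduce to 0 since G is a Gröbner basis):
g_1 = u + v^5 - 2v^4 - 3v^3 - 2v^2 - 3v - 2, LT = u.
g_2 = v^7 - 2v^6 - v^5 + v^4 + v^3 + v^2 + 2v, LT = v^7.
r = 2v^6 + v^5 - 2v^4 + 2v^3 - v^2 - 3v, LT = v^6.

S(g_2,r): lcm = v^7. S = v^6 - 2v^3 - v^2 + 2v.
  leading term v^6: subtract (-3)·r from v^6 - 2v^3 - v^2 + 2v → 3v^5 + v^4 - 3v^3 + 3v^2
  leading term v^5: no divisor's leading term divides it; move 3v^5 to the remainder.
  leading term v^4: no divisor's leading term divides it; move v^4 to the remainder.
  leading term v^3: no divisor's leading term divides it; move -3v^3 to the remainder.
  leading term v^2: no divisor's leading term divides it; move 3v^2 to the remainder.
  remainder 3v^5 + v^4 - 3v^3 + 3v^2 ≠ 0; add m_4 = 3v^5 + v^4 - 3v^3 + 3v^2 to the basis.

S(g_2,m_4): lcm = v^7. S = v^3 + v^2 + 2v.
  leading term v^3: no divisor's leading term divides it; move v^3 to the remainder.
  leading term v^2: no divisor's leading term divides it; move v^2 to the remainder.
  leading term v: no divisor's leading term divides it; move 2v to the remainder.
  remainder v^3 + v^2 + 2v ≠ 0; add m_5 = v^3 + v^2 + 2v to the basis.

The other S-polynomials (S(g_1,g_2), S(g_1,r), S(g_1,m_4), S(r,m_4), S(g_1,m_5), S(g_2,m_5), S(r,m_5), S(m_4,m_5)) all reduce to 0 modulo the current basis, so we have a Gröbner basis.
Inter-reduce: drop elements whose leading term is divisible by another's, tail-reduce, and make monic.
Reduced Gröbner basis: {u - v^2 + v - 2, v^3 + v^2 + 2v}.
The reduced Gröbner basis of I + (p) is {u - v^2 + v - 2, v^3 + v^2 + 2v} ≠ {1}, a proper ideal, so the enlarged system stays consistent: p is independent of I, with normal form 2v^6 + v^5 - 2v^4 + 2v^3 - v^2 - 3v.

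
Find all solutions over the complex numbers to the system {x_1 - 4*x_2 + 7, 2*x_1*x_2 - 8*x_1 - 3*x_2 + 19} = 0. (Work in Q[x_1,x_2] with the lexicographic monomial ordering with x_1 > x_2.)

{(5, 3), (11/2, 25/8)}

Compute a lex Gröbner basis by Buchberger's algorithm.
f_1 = x_1 - 4*x_2 + 7, LT = x_1.
f_2 = 2*x_1*x_2 - 8*x_1 - 3*x_2 + 19, LT = x_1*x_2.

S(f_1,f_2): lcm = x_1*x_2. S = 4*x_1 - 4*x_2**2 + 17/2*x_2 - 19/2.
  leading term x_1: subtract (4)·f_1 from 4*x_1 - 4*x_2**2 + 17/2*x_2 - 19/2 → -4*x_2**2 + 49/2*x_2 - 75/2
  leading term x_2**2: no divisor's leading term divides it; move -4*x_2**2 to the remainder.
  leading term x_2: no divisor's leading term divides it; move 49/2*x_2 to the remainder.
  leading term 1: no divisor's leading term divides it; move -75/2 to the remainder.
  remainder -4*x_2**2 + 49/2*x_2 - 75/2 ≠ 0; add h_3 = -4*x_2**2 + 49/2*x_2 - 75/2 to the basis.

The other S-polynomials (S(f_1,h_3), S(f_2,h_3)) all reduce to 0 modulo the current basis, so we have a Gröbner basis.
Inter-reduce: drop elements whose leading term is divisible by another's, tail-reduce, and make monic.
Reduced Gröbner basis: {x_1 - 4*x_2 + 7, x_2**2 - 49/8*x_2 + 75/8}.

The lex basis is triangular: the last element involves only x_2. Solving x_2**2 - 49/8*x_2 + 75/8 = 0 gives x_2 ∈ {3, 25/8}; substituting each value into the earlier elements determines the remaining variables.
  x_2 = 3: the earlier basis element becomes x_1 - 5 = 0, giving x_1 = 5 — point (5, 3).
  x_2 = 25/8: the earlier basis element becomes x_1 - 11/2 = 0, giving x_1 = 11/2 — point (11/2, 25/8).
Substituting each solution back into the original system confirms all equations vanish.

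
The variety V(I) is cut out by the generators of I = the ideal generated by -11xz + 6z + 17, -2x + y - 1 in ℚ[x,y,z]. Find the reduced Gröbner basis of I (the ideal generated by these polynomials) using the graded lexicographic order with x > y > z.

G = {yz - 23/11z - 34/11, x - ½y + ½}

f_1 = -11xz + 6z + 17, LT = xz.
f_2 = -2x + y - 1, LT = x.

S(f_1,f_2): lcm = xz. S = ½yz - 23/22z - 17/11.
  leading term yz: no divisor's leading term divides it; move ½yz to the remainder.
  leading term z: no divisor's leading term divides it; move -23/22z to the remainder.
  leading term 1: no divisor's leading term divides it; move -17/11 to the remainder.
  remainder ½yz - 23/22z - 17/11 ≠ 0; add g_3 = ½yz - 23/22z - 17/11 to the basis.

S(f_1,g_3): lcm = xyz. S = 23/11xz - 6/11yz + 34/11x - 17/11y.
  leading term xz: subtract (-23/121)·f_1 from 23/11xz - 6/11yz + 34/11x - 17/11y → -6/11yz + 34/11x - 17/11y + 138/121z + 391/121
  leading term yz: subtract (-12/11)·g_3 from -6/11yz + 34/11x - 17/11y + 138/121z + 391/121 → 34/11x - 17/11y + 17/11
  leading term x: subtract (-17/11)·f_2 from 34/11x - 17/11y + 17/11 → 0
  remainder 0.

S(f_2,g_3): leading monomials are coprime, so the S-polynomial reduces to 0 (Buchberger's first criterion).
Every S-polynomial of the final basis reduces to 0, so we have a Gröbner basis.
Inter-reduce: drop elements whose leading term is divisible by another's, tail-reduce, and make monic.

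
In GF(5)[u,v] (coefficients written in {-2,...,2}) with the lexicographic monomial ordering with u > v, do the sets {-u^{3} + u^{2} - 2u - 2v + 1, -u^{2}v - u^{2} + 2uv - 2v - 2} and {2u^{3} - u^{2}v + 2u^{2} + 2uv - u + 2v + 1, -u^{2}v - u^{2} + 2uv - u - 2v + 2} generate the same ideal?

No, the ideals differ.

Equality of ideals is decidable: compute both reduced Gröbner bases (unique for the ordering) and check whether they agree.
Buchberger on the first generating set:
f_1 = -u^{3} + u^{2} - 2u - 2v + 1, LT = u^{3}.
f_2 = -u^{2}v - u^{2} + 2uv - 2v - 2, LT = u^{2}v.

S(f_1,f_2): lcm = u^{3}v. S = -u^{3} + u^{2}v - 2u + 2v^{2} - v.
  reduce S modulo (f_1, f_2):
  remainder -2u^{2} + 2uv + 2v^{2} - v + 2 ≠ 0; add g_3 = -2u^{2} + 2uv + 2v^{2} - v + 2 to the basis.

S(f_1,g_3): lcm = u^{3}. S = u^{2}v - u^{2} + uv^{2} + 2uv - 2u + 2v - 1.
  reduce S modulo (f_1, f_2, g_3):
  remainder uv^{2} + 2uv - 2u - 2v^{2} + v ≠ 0; add g_4 = uv^{2} + 2uv - 2u - 2v^{2} + v to the basis.

S(f_2,g_3): lcm = u^{2}v. S = u^{2} + uv^{2} - 2uv + v^{3} + 2v^{2} - 2v + 2.
  reduce S modulo (f_1, f_2, g_3, g_4):
  remainder 2uv + 2u + v^{3} - v - 2 ≠ 0; add g_5 = 2uv + 2u + v^{3} - v - 2 to the basis.

S(g_3,g_4): lcm = u^{2}v^{2}. S = -2u^{2}v + 2u^{2} - uv^{3} + 2uv^{2} - uv - v^{4} - 2v^{3} - v^{2}.
  reduce S modulo (f_1, f_2, g_3, g_4, g_5):
  remainder -u - v^{4} - v^{3} + 2v^{2} + 2 ≠ 0; add g_6 = -u - v^{4} - v^{3} + 2v^{2} + 2 to the basis.

S(f_2,g_6): lcm = u^{2}v. S = u^{2} - uv^{5} - uv^{4} + 2uv^{3} + 2v + 2.
  reduce S modulo (f_1, f_2, g_3, g_4, g_5, g_6):
  remainder -2v^{5} + v^{4} - 2v^{3} - v^{2} - 2v + 2 ≠ 0; add g_7 = -2v^{5} + v^{4} - 2v^{3} - v^{2} - 2v + 2 to the basis.

The other S-polynomials (S(f_1,g_4), S(f_2,g_4), S(f_1,g_5), S(f_2,g_5), S(g_3,g_5), S(g_4,g_5), S(f_1,g_6), S(g_3,g_6), S(g_4,g_6), S(g_5,g_6), S(f_1,g_7), S(f_2,g_7), S(g_3,g_7), S(g_4,g_7), S(g_5,g_7), S(g_6,g_7)) all reduce to 0 modulo the current basis, so we have a Gröbner basis.
Inter-reduce: drop elements whose leading term is divisible by another's, tail-reduce, and make monic.
Reduced Gröbner basis: {u + v^{4} + v^{3} - 2v^{2} - 2, v^{5} + 2v^{4} + v^{3} - 2v^{2} + v - 1}.

Buchberger on the second generating set:
h_1 = 2u^{3} - u^{2}v + 2u^{2} + 2uv - u + 2v + 1, LT = u^{3}.
h_2 = -u^{2}v - u^{2} + 2uv - u - 2v + 2, LT = u^{2}v.

S(h_1,h_2): lcm = u^{3}v. S = -u^{3} + 2u^{2}v^{2} - 2u^{2}v - u^{2} + uv^{2} + 2u + v^{2} - 2v.
  reduce S modulo (h_1, h_2):
  remainder 2u^{2} + u + 2v^{2} + 2v - 1 ≠ 0; add k_3 = 2u^{2} + u + 2v^{2} + 2v - 1 to the basis.

S(h_1,k_3): lcm = u^{3}. S = 2u^{2}v - 2u^{2} - uv^{2} + v - 2.
  reduce S modulo (h_1, h_2, k_3):
  remainder -uv^{2} - uv - v^{2} + v ≠ 0; add k_4 = -uv^{2} - uv - v^{2} + v to the basis.

S(h_2,k_3): lcm = u^{2}v. S = u^{2} + u - v^{3} - v^{2} - 2.
  reduce S modulo (h_1, h_2, k_3, k_4):
  remainder -2u - v^{3} - 2v^{2} - v + 1 ≠ 0; add k_5 = -2u - v^{3} - 2v^{2} - v + 1 to the basis.

S(k_4,k_5): lcm = uv^{2}. S = uv + 2v^{5} - v^{4} + 2v^{3} - v^{2} - v.
  reduce S modulo (h_1, h_2, k_3, k_4, k_5):
  remainder 2v^{5} + v^{4} + v^{3} + v^{2} + 2v ≠ 0; add k_6 = 2v^{5} + v^{4} + v^{3} + v^{2} + 2v to the basis.

The other S-polynomials (S(h_1,k_4), S(h_2,k_4), S(k_3,k_4), S(h_1,k_5), S(h_2,k_5), S(k_3,k_5), S(h_1,k_6), S(h_2,k_6), S(k_3,k_6), S(k_4,k_6), S(k_5,k_6)) all reduce to 0 modulo the current basis, so we have a Gröbner basis.
Inter-reduce: drop elements whose leading term is divisible by another's, tail-reduce, and make monic.
Reduced Gröbner basis: {u - 2v^{3} + v^{2} - 2v + 2, v^{5} - 2v^{4} - 2v^{3} - 2v^{2} + v}.

The bases are distinct; the ideals are different.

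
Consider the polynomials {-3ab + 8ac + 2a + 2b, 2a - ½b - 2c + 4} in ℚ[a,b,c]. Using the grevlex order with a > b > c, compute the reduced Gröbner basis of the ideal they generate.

f_1 = -3ab + 8ac + 2a + 2b, LT = ab.
f_2 = 2a - ½b - 2c + 4, LT = a.

S(f_1,f_2): lcm = ab. S = ¼b² - 8/3ac + bc - ⅔a - 8/3b.
  leading term b²: no divisor's leading term divides it; move ¼b² to the remainder.
  leading term ac: subtract (-4/3c)·f_2 from -8/3ac + bc - ⅔a - 8/3b → ⅓bc - 8/3c² - ⅔a - 8/3b + 16/3c
  leading term bc: no divisor's leading term divides it; move ⅓bc to the remainder.
  leading term c²: no divisor's leading term divides it; move -8/3c² to the remainder.
  leading term a: subtract (-⅓)·f_2 from -⅔a - 8/3b + 16/3c → -17/6b + 14/3c + 4/3
  leading term b: no divisor's leading term divides it; move -17/6b to the remainder.
  leading term c: no divisor's leading term divides it; move 14/3c to the remainder.
  leading term 1: no divisor's leading term divides it; move 4/3 to the remainder.
  remainder ¼b² + ⅓bc - 8/3c² - 17/6b + 14/3c + 4/3 ≠ 0; add g_3 = ¼b² + ⅓bc - 8/3c² - 17/6b + 14/3c + 4/3 to the basis.

S(f_1,g_3): lcm = ab². S = -4abc + 32/3ac² + 32/3ab - ⅔b² - 56/3ac - 16/3a.
  leading term abc: subtract (4/3c)·f_1 from -4abc + 32/3ac² + 32/3ab - ⅔b² - 56/3ac - 16/3a → 32/3ab - ⅔b² - 64/3ac - 8/3bc - 16/3a
  leading term ab: subtract (-32/9)·f_1 from 32/3ab - ⅔b² - 64/3ac - 8/3bc - 16/3a → -⅔b² + 64/9ac - 8/3bc + 16/9a + 64/9b
  leading term b²: subtract (-8/3)·g_3 from -⅔b² + 64/9ac - 8/3bc + 16/9a + 64/9b → 64/9ac - 16/9bc - 64/9c² + 16/9a - 4/9b + 112/9c + 32/9
  leading term ac: subtract (32/9c)·f_2 from 64/9ac - 16/9bc - 64/9c² + 16/9a - 4/9b + 112/9c + 32/9 → 16/9a - 4/9b - 16/9c + 32/9
  leading term a: subtract (8/9)·f_2 from 16/9a - 4/9b - 16/9c + 32/9 → 0
  remainder 0.

S(f_2,g_3): leading monomials are coprime, so the S-polynomial reduces to 0 (Buchberger's first criterion).
Every S-polynomial of the final basis reduces to 0, so we have a Gröbner basis.
Inter-reduce: drop elements whose leading term is divisible by another's, tail-reduce, and make monic.

G = {b² + 4/3bc - 32/3c² - 34/3b + 56/3c + 16/3, a - ¼b - c + 2}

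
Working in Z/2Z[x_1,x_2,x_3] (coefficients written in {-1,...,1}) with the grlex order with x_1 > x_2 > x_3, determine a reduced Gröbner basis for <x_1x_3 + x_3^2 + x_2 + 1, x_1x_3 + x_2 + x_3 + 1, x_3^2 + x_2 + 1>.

The reduced Gröbner basis is the canonical form of the ideal for this ordering.

f_1 = x_1x_3 + x_3^2 + x_2 + 1, LT = x_1x_3.
f_2 = x_1x_3 + x_2 + x_3 + 1, LT = x_1x_3.
f_3 = x_3^2 + x_2 + 1, LT = x_3^2.

S(f_1,f_2): lcm = x_1x_3. S = x_3^2 + x_3.
  reduce S modulo (f_1, f_2, f_3):
  remainder x_2 + x_3 + 1 ≠ 0; add g_4 = x_2 + x_3 + 1 to the basis.

The other S-polynomials (S(f_1,f_3), S(f_2,f_3), S(f_1,g_4), S(f_2,g_4), S(f_3,g_4)) all reduce to 0 modulo the current basis, so we have a Gröbner basis.
Inter-reduce: drop elements whose leading term is divisible by another's, tail-reduce, and make monic.

G = {x_1x_3, x_3^2 + x_3, x_2 + x_3 + 1}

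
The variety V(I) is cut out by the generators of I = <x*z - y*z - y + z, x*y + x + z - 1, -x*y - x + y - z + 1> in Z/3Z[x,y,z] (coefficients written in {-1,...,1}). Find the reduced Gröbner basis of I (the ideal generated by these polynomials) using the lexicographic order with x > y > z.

f_1 = x*z - y*z - y + z, LT = x*z.
f_2 = x*y + x + z - 1, LT = x*y.
f_3 = -x*y - x + y - z + 1, LT = x*y.

S(f_1,f_2): lcm = x*y*z. S = -x*z - y**2*z - y**2 + y*z - z**2 + z.
  leading term x*z: subtract (-1)·f_1 from -x*z - y**2*z - y**2 + y*z - z**2 + z → -y**2*z - y**2 - y - z**2 - z
  leading term y**2*z: no divisor's leading term divides it; move -y**2*z to the remainder.
  leading term y**2: no divisor's leading term divides it; move -y**2 to the remainder.
  leading term y: no divisor's leading term divides it; move -y to the remainder.
  leading term z**2: no divisor's leading term divides it; move -z**2 to the remainder.
  leading term z: no divisor's leading term divides it; move -z to the remainder.
  remainder -y**2*z - y**2 - y - z**2 - z ≠ 0; add g_4 = -y**2*z - y**2 - y - z**2 - z to the basis.

S(f_1,f_3): lcm = x*y*z. S = -x*z - y**2*z - y**2 - y*z - z**2 + z.
  leading term x*z: subtract (-1)·f_1 from -x*z - y**2*z - y**2 - y*z - z**2 + z → -y**2*z - y**2 + y*z - y - z**2 - z
  leading term y**2*z: subtract (1)·g_4 from -y**2*z - y**2 + y*z - y - z**2 - z → y*z
  leading term y*z: no divisor's leading term divides it; move y*z to the remainder.
  remainder y*z ≠ 0; add g_5 = y*z to the basis.

S(f_2,f_3): lcm = x*y. S = y.
  leading term y: no divisor's leading term divides it; move y to the remainder.
  remainder y ≠ 0; add g_6 = y to the basis.

S(f_3,g_4): lcm = x*y**2*z. S = -x*y**2 + x*y*z - x*y - x*z**2 - x*z - y**2*z + y*z**2 - y*z.
  leading term x*y**2: subtract (-y)·f_2 from -x*y**2 + x*y*z - x*y - x*z**2 - x*z - y**2*z + y*z**2 - y*z → x*y*z - x*z**2 - x*z - y**2*z + y*z**2 - y
  leading term x*y*z: subtract (y)·f_1 from x*y*z - x*z**2 - x*z - y**2*z + y*z**2 - y → -x*z**2 - x*z + y**2 + y*z**2 - y*z - y
  leading term x*z**2: subtract (-z)·f_1 from -x*z**2 - x*z + y**2 + y*z**2 - y*z - y → -x*z + y**2 + y*z - y + z**2
  leading term x*z: subtract (-1)·f_1 from -x*z + y**2 + y*z - y + z**2 → y**2 + y + z**2 + z
  leading term y**2: subtract (y)·g_6 from y**2 + y + z**2 + z → y + z**2 + z
  leading term y: subtract (1)·g_6 from y + z**2 + z → z**2 + z
  leading term z**2: no divisor's leading term divides it; move z**2 to the remainder.
  leading term z: no divisor's leading term divides it; move z to the remainder.
  remainder z**2 + z ≠ 0; add g_7 = z**2 + z to the basis.

S(f_2,g_6): lcm = x*y. S = x + z - 1.
  leading term x: no divisor's leading term divides it; move x to the remainder.
  leading term z: no divisor's leading term divides it; move z to the remainder.
  leading term 1: no divisor's leading term divides it; move -1 to the remainder.
  remainder x + z - 1 ≠ 0; add g_8 = x + z - 1 to the basis.

The other S-polynomials (S(f_1,g_4), S(f_2,g_4), S(f_1,g_5), S(f_2,g_5), S(f_3,g_5), S(g_4,g_5), S(f_1,g_6), S(f_3,g_6), S(g_4,g_6), S(g_5,g_6), S(f_1,g_7), S(f_2,g_7), S(f_3,g_7), S(g_4,g_7), S(g_5,g_7), S(g_6,g_7), S(f_1,g_8), S(f_2,g_8), S(f_3,g_8), S(g_4,g_8), S(g_5,g_8), S(g_6,g_8), S(g_7,g_8)) all reduce to 0 modulo the current basis, so we have a Gröbner basis.
Inter-reduce: drop elements whose leading term is divisible by another's, tail-reduce, and make monic.

G = {x + z - 1, y, z**2 + z}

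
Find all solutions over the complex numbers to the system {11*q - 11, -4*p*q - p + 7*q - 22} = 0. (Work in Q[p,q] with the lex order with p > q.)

Compute a lex Gröbner basis by Buchberger's algorithm.
f_1 = 11*q - 11, LT = q.
f_2 = -4*p*q - p + 7*q - 22, LT = p*q.

S(f_1,f_2): lcm = p*q. S = -5/4*p + 7/4*q - 11/2.
  leading term p: no divisor's leading term divides it; move -5/4*p to the remainder.
  leading term q: subtract (7/44)·f_1 from 7/4*q - 11/2 → -15/4
  leading term 1: no divisor's leading term divides it; move -15/4 to the remainder.
  remainder -5/4*p - 15/4 ≠ 0; add h_3 = -5/4*p - 15/4 to the basis.

The other S-polynomials (S(f_1,h_3), S(f_2,h_3)) all reduce to 0 modulo the current basis, so we have a Gröbner basis.
Inter-reduce: drop elements whose leading term is divisible by another's, tail-reduce, and make monic.
Reduced Gröbner basis: {p + 3, q - 1}.

From the last basis element, q - 1 = 0, so q takes values in {1}. Each choice, substituted upward through the basis, yields the corresponding point(s) of the solution set.
  q = 1: the earlier basis element becomes p + 3 = 0, giving p = -3 — point (-3, 1).
Substituting each solution back into the original system confirms all equations vanish.

{(-3, 1)}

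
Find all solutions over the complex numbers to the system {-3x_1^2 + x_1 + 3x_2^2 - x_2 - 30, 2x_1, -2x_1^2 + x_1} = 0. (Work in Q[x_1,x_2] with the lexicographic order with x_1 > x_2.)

Compute a lex Gröbner basis by Buchberger's algorithm.
f_1 = -3x_1^2 + x_1 + 3x_2^2 - x_2 - 30, LT = x_1^2.
f_2 = 2x_1, LT = x_1.
f_3 = -2x_1^2 + x_1, LT = x_1^2.

S(f_1,f_2): lcm = x_1^2. S = -1/3x_1 - x_2^2 + 1/3x_2 + 10.
  reduce S modulo (f_1, f_2, f_3):
  remainder -x_2^2 + 1/3x_2 + 10 ≠ 0; add h_4 = -x_2^2 + 1/3x_2 + 10 to the basis.

The other S-polynomials (S(f_1,f_3), S(f_2,f_3), S(f_1,h_4), S(f_2,h_4), S(f_3,h_4)) all reduce to 0 modulo the current basis, so we have a Gröbner basis.
Inter-reduce: drop elements whose leading term is divisible by another's, tail-reduce, and make monic.
Reduced Gröbner basis: {x_1, x_2^2 - 1/3x_2 - 10}.

A lex Gröbner basis eliminates variables successively. Here x_2^2 - 1/3x_2 - 10 depends only on x_2, with roots {-3, 10/3}; lifting each root through the earlier basis elements recovers the full solutions.
  x_2 = -3: the earlier basis element becomes x_1 = 0, giving x_1 = 0 — point (0, -3).
  x_2 = 10/3: the earlier basis element becomes x_1 = 0, giving x_1 = 0 — point (0, 10/3).

{(0, -3), (0, 10/3)}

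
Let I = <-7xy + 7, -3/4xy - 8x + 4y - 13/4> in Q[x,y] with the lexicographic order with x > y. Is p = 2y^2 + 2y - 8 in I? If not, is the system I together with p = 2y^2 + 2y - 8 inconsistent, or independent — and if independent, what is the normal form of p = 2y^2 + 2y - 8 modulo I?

Adjoining 2y^2 + 2y - 8 makes the ideal the whole ring: the system is inconsistent.

First compute the reduced Gröbner basis of I by Buchberger's algorithm.
f_1 = -7xy + 7, LT = xy.
f_2 = -3/4xy - 8x + 4y - 13/4, LT = xy.

S(f_1,f_2): lcm = xy. S = -32/3x + 16/3y - 16/3.
  leading term x: no divisor's leading term divides it; move -32/3x to the remainder.
  leading term y: no divisor's leading term divides it; move 16/3y to the remainder.
  leading term 1: no divisor's leading term divides it; move -16/3 to the remainder.
  remainder -32/3x + 16/3y - 16/3 ≠ 0; add h_3 = -32/3x + 16/3y - 16/3 to the basis.

S(f_1,h_3): lcm = xy. S = 1/2y^2 - 1/2y - 1.
  leading term y^2: no divisor's leading term divides it; move 1/2y^2 to the remainder.
  leading term y: no divisor's leading term divides it; move -1/2y to the remainder.
  leading term 1: no divisor's leading term divides it; move -1 to the remainder.
  remainder 1/2y^2 - 1/2y - 1 ≠ 0; add h_4 = 1/2y^2 - 1/2y - 1 to the basis.

The other S-polynomials (S(f_2,h_3), S(f_1,h_4), S(f_2,h_4), S(h_3,h_4)) all reduce to 0 modulo the current basis, so we have a Gröbner basis.
Inter-reduce: drop elements whose leading term is divisible by another's, tail-reduce, and make monic.
Reduced Gröbner basis: {x - 1/2y + 1/2, y^2 - y - 2}.
Label its elements g_1 = x - 1/2y + 1/2, g_2 = y^2 - y - 2.

Reduce p = 2y^2 + 2y - 8 modulo G:
  leading term y^2: subtract (2)·g_2 from 2y^2 + 2y - 8 → 4y - 4
  leading term y: no divisor's leading term divides it; move 4y to the remainder.
  leading term 1: no divisor's leading term divides it; move -4 to the remainder.
  normal form = 4y - 4.
The normal form is nonzero, so p ∉ I. Since p minus its normal form lies in I, I + (p) = I + (r) where r = 4y - 4; decide whether this ideal is the whole ring.
Run Buchberger on G together with r (pairs among the g_i already reduce to 0 since G is a Gröbner basis):
g_1 = x - 1/2y + 1/2, LT = x.
g_2 = y^2 - y - 2, LT = y^2.
r = 4y - 4, LT = y.

S(g_2,r): lcm = y^2. S = -2.
  leading term 1: no divisor's leading term divides it; move -2 to the remainder.
  remainder -2 ≠ 0; add m_4 = -2 to the basis.

The other S-polynomials (S(g_1,g_2), S(g_1,r), S(g_1,m_4), S(g_2,m_4), S(r,m_4)) all reduce to 0 modulo the current basis, so we have a Gröbner basis.
Inter-reduce: drop elements whose leading term is divisible by another's, tail-reduce, and make monic.
Reduced Gröbner basis: {1}.
The reduced Gröbner basis of I + (p) is {1}: the ideal is the whole ring, so the enlarged system has no common solution — adjoining p is inconsistent.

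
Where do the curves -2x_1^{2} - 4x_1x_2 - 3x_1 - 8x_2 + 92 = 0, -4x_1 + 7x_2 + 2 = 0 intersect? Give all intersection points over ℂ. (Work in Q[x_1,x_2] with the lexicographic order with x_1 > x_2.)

{(-11/2, -24/7), (4, 2)}

Compute a lex Gröbner basis by Buchberger's algorithm.
f_1 = -2x_1^{2} - 4x_1x_2 - 3x_1 - 8x_2 + 92, LT = x_1^{2}.
f_2 = -4x_1 + 7x_2 + 2, LT = x_1.

S(f_1,f_2): lcm = x_1^{2}. S = \tfrac{15}{4}x_1x_2 + 2x_1 + 4x_2 - 46.
  reduce S modulo (f_1, f_2):
  remainder \tfrac{105}{16}x_2^{2} + \tfrac{75}{8}x_2 - 45 ≠ 0; add h_3 = \tfrac{105}{16}x_2^{2} + \tfrac{75}{8}x_2 - 45 to the basis.

The other S-polynomials (S(f_1,h_3), S(f_2,h_3)) all reduce to 0 modulo the current basis, so we have a Gröbner basis.
Inter-reduce: drop elements whose leading term is divisible by another's, tail-reduce, and make monic.
Reduced Gröbner basis: {x_1 - \tfrac{7}{4}x_2 - \tfrac{1}{2}, x_2^{2} + \tfrac{10}{7}x_2 - \tfrac{48}{7}}.

The lex basis is triangular: the last element involves only x_2. Solving x_2^{2} + \tfrac{10}{7}x_2 - \tfrac{48}{7} = 0 gives x_2 ∈ {-24/7, 2}; substituting each value into the earlier elements determines the remaining variables.
  x_2 = -24/7: the earlier basis element becomes x_1 + \tfrac{11}{2} = 0, giving x_1 = -11/2 — point (-11/2, -24/7).
  x_2 = 2: the earlier basis element becomes x_1 - 4 = 0, giving x_1 = 4 — point (4, 2).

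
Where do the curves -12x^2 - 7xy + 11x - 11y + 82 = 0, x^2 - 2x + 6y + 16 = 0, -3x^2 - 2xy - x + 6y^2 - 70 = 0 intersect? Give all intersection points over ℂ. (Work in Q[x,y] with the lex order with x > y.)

{(-2, -4)}

Compute a lex Gröbner basis by Buchberger's algorithm.
f_1 = -12x^2 - 7xy + 11x - 11y + 82, LT = x^2.
f_2 = x^2 - 2x + 6y + 16, LT = x^2.
f_3 = -3x^2 - 2xy - x + 6y^2 - 70, LT = x^2.

S(f_1,f_2): lcm = x^2. S = 7/12xy + 13/12x - 61/12y - 137/6.
  reduce S modulo (f_1, f_2, f_3):
  remainder 7/12xy + 13/12x - 61/12y - 137/6 ≠ 0; add h_4 = 7/12xy + 13/12x - 61/12y - 137/6 to the basis.

S(f_1,f_3): lcm = x^2. S = -1/12xy - 5/4x + 2y^2 + 11/12y - 181/6.
  reduce S modulo (f_1, f_2, f_3, h_4):
  remainder -23/21x + 2y^2 + 4/21y - 234/7 ≠ 0; add h_5 = -23/21x + 2y^2 + 4/21y - 234/7 to the basis.

S(f_1,h_4): lcm = x^2y. S = -13/7x^2 + 7/12xy^2 + 655/84xy + 274/7x + 11/12y^2 - 41/6y.
  reduce S modulo (f_1, f_2, f_3, h_4, h_5):
  remainder 7716/161y^2 + 14433/161y - 65724/161 ≠ 0; add h_6 = 7716/161y^2 + 14433/161y - 65724/161 to the basis.

S(f_3,h_4): lcm = x^2y. S = -13/7x^2 + 2/3xy^2 + 190/21xy + 274/7x - 2y^3 + 70/3y.
  reduce S modulo (f_1, f_2, f_3, h_4, h_5, h_6):
  remainder 85631875/3307592y + 85631875/826898 ≠ 0; add h_7 = 85631875/3307592y + 85631875/826898 to the basis.

The other S-polynomials (S(f_2,f_3), S(f_2,h_4), S(f_1,h_5), S(f_2,h_5), S(f_3,h_5), S(h_4,h_5), S(f_1,h_6), S(f_2,h_6), S(f_3,h_6), S(h_4,h_6), S(h_5,h_6), S(f_1,h_7), S(f_2,h_7), S(f_3,h_7), S(h_4,h_7), S(h_5,h_7), S(h_6,h_7)) all reduce to 0 modulo the current basis, so we have a Gröbner basis.
Inter-reduce: drop elements whose leading term is divisible by another's, tail-reduce, and make monic.
Reduced Gröbner basis: {x + 2, y + 4}.

From the last basis element, y + 4 = 0, so y takes values in {-4}. Each choice, substituted upward through the basis, yields the corresponding point(s) of the solution set.
  y = -4: the earlier basis element becomes x + 2 = 0, giving x = -2 — point (-2, -4).
This is the nonlinear analogue of row-reducing a linear system.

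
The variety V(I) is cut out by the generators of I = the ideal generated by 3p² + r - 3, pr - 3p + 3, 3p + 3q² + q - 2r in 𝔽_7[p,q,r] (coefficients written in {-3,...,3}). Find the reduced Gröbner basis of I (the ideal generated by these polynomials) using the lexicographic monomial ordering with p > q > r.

G = {p + 3r² + 3r - 1, q² - 2q - 3r² + r + 1, r³ - 2r² - r}

f_1 = 3p² + r - 3, LT = p².
f_2 = pr - 3p + 3, LT = pr.
f_3 = 3p + 3q² + q - 2r, LT = p.

S(f_1,f_2): lcm = p²r. S = 3p² - 3p - 2r² - r.
  leading term p²: subtract (1)·f_1 from 3p² - 3p - 2r² - r → -3p - 2r² - 2r + 3
  leading term p: subtract (-1)·f_3 from -3p - 2r² - 2r + 3 → 3q² + q - 2r² + 3r + 3
  leading term q²: no divisor's leading term divides it; move 3q² to the remainder.
  leading term q: no divisor's leading term divides it; move q to the remainder.
  leading term r²: no divisor's leading term divides it; move -2r² to the remainder.
  leading term r: no divisor's leading term divides it; move 3r to the remainder.
  leading term 1: no divisor's leading term divides it; move 3 to the remainder.
  remainder 3q² + q - 2r² + 3r + 3 ≠ 0; add g_4 = 3q² + q - 2r² + 3r + 3 to the basis.

S(f_1,f_3): lcm = p². S = -pq² + 2pq + 3pr - 2r - 1.
  leading term pq²: subtract (2q²)·f_3 from -pq² + 2pq + 3pr - 2r - 1 → 2pq + 3pr + q⁴ - 2q³ - 3q²r - 2r - 1
  leading term pq: subtract (3q)·f_3 from 2pq + 3pr + q⁴ - 2q³ - 3q²r - 2r - 1 → 3pr + q⁴ + 3q³ - 3q²r - 3q² - qr - 2r - 1
  leading term pr: subtract (3)·f_2 from 3pr + q⁴ + 3q³ - 3q²r - 3q² - qr - 2r - 1 → 2p + q⁴ + 3q³ - 3q²r - 3q² - qr - 2r - 3
  leading term p: subtract (3)·f_3 from 2p + q⁴ + 3q³ - 3q²r - 3q² - qr - 2r - 3 → q⁴ + 3q³ - 3q²r + 2q² - qr - 3q - 3r - 3
  leading term q⁴: subtract (-2q²)·g_4 from q⁴ + 3q³ - 3q²r + 2q² - qr - 3q - 3r - 3 → -2q³ + 3q²r² + 3q²r + q² - qr - 3q - 3r - 3
  leading term q³: subtract (-3q)·g_4 from -2q³ + 3q²r² + 3q²r + q² - qr - 3q - 3r - 3 → 3q²r² + 3q²r - 3q² + qr² + qr - q - 3r - 3
  leading term q²r²: subtract (r²)·g_4 from 3q²r² + 3q²r - 3q² + qr² + qr - q - 3r - 3 → 3q²r - 3q² + qr - q + 2r⁴ - 3r³ - 3r² - 3r - 3
  leading term q²r: subtract (r)·g_4 from 3q²r - 3q² + qr - q + 2r⁴ - 3r³ - 3r² - 3r - 3 → -3q² - q + 2r⁴ - r³ + r² + r - 3
  leading term q²: subtract (-1)·g_4 from -3q² - q + 2r⁴ - r³ + r² + r - 3 → 2r⁴ - r³ - r² - 3r
  leading term r⁴: no divisor's leading term divides it; move 2r⁴ to the remainder.
  leading term r³: no divisor's leading term divides it; move -r³ to the remainder.
  leading term r²: no divisor's leading term divides it; move -r² to the remainder.
  leading term r: no divisor's leading term divides it; move -3r to the remainder.
  remainder 2r⁴ - r³ - r² - 3r ≠ 0; add g_5 = 2r⁴ - r³ - r² - 3r to the basis.

S(f_2,f_3): lcm = pr. S = -3p - q²r + 2qr + 3r² + 3.
  leading term p: subtract (-1)·f_3 from -3p - q²r + 2qr + 3r² + 3 → -q²r + 3q² + 2qr + q + 3r² - 2r + 3
  leading term q²r: subtract (2r)·g_4 from -q²r + 3q² + 2qr + q + 3r² - 2r + 3 → 3q² + q - 3r³ - 3r² - r + 3
  leading term q²: subtract (1)·g_4 from 3q² + q - 3r³ - 3r² - r + 3 → -3r³ - r² + 3r
  leading term r³: no divisor's leading term divides it; move -3r³ to the remainder.
  leading term r²: no divisor's leading term divides it; move -r² to the remainder.
  leading term r: no divisor's leading term divides it; move 3r to the remainder.
  remainder -3r³ - r² + 3r ≠ 0; add g_6 = -3r³ - r² + 3r to the basis.

The other S-polynomials (S(f_1,g_4), S(f_2,g_4), S(f_3,g_4), S(f_1,g_5), S(f_2,g_5), S(f_3,g_5), S(g_4,g_5), S(f_1,g_6), S(f_2,g_6), S(f_3,g_6), S(g_4,g_6), S(g_5,g_6)) all reduce to 0 modulo the current basis, so we have a Gröbner basis.
Inter-reduce: drop elements whose leading term is divisible by another's, tail-reduce, and make monic.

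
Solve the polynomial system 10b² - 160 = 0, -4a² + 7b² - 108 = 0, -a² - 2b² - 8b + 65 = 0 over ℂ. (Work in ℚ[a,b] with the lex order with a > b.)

Compute a lex Gröbner basis by Buchberger's algorithm.
f_1 = 10b² - 160, LT = b².
f_2 = -4a² + 7b² - 108, LT = a².
f_3 = -a² - 2b² - 8b + 65, LT = a².

S(f_2,f_3): lcm = a². S = -15/4b² - 8b + 92.
  leading term b²: subtract (-⅜)·f_1 from -15/4b² - 8b + 92 → -8b + 32
  leading term b: no divisor's leading term divides it; move -8b to the remainder.
  leading term 1: no divisor's leading term divides it; move 32 to the remainder.
  remainder -8b + 32 ≠ 0; add h_4 = -8b + 32 to the basis.

The other S-polynomials (S(f_1,f_2), S(f_1,f_3), S(f_1,h_4), S(f_2,h_4), S(f_3,h_4)) all reduce to 0 modulo the current basis, so we have a Gröbner basis.
Inter-reduce: drop elements whose leading term is divisible by another's, tail-reduce, and make monic.
Reduced Gröbner basis: {a² - 1, b - 4}.

A lex Gröbner basis eliminates variables successively. Here b - 4 depends only on b, with roots {4}; lifting each root through the earlier basis elements recovers the full solutions.
  b = 4: the earlier basis element becomes a² - 1 = 0, giving a = -1, 1 — points (-1, 4), (1, 4).
Substituting each solution back into the original system confirms all equations vanish.
Zero-dimensionality of the ideal guarantees finitely many solutions over ℂ.

{(-1, 4), (1, 4)}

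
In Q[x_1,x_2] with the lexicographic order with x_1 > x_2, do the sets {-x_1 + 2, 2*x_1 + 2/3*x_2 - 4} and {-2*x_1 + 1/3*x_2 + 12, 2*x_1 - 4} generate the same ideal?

Since reduced Gröbner bases are canonical representatives of ideals under a given ordering, it suffices to compute and compare them.
Buchberger on the first generating set:
f_1 = -x_1 + 2, LT = x_1.
f_2 = 2*x_1 + 2/3*x_2 - 4, LT = x_1.

S(f_1,f_2): lcm = x_1. S = -1/3*x_2.
  leading term x_2: no divisor's leading term divides it; move -1/3*x_2 to the remainder.
  remainder -1/3*x_2 ≠ 0; add g_3 = -1/3*x_2 to the basis.

The other S-polynomials (S(f_1,g_3), S(f_2,g_3)) all reduce to 0 modulo the current basis, so we have a Gröbner basis.
Inter-reduce: drop elements whose leading term is divisible by another's, tail-reduce, and make monic.
Reduced Gröbner basis: {x_1 - 2, x_2}.

Buchberger on the second generating set:
h_1 = -2*x_1 + 1/3*x_2 + 12, LT = x_1.
h_2 = 2*x_1 - 4, LT = x_1.

S(h_1,h_2): lcm = x_1. S = -1/6*x_2 - 4.
  leading term x_2: no divisor's leading term divides it; move -1/6*x_2 to the remainder.
  leading term 1: no divisor's leading term divides it; move -4 to the remainder.
  remainder -1/6*x_2 - 4 ≠ 0; add k_3 = -1/6*x_2 - 4 to the basis.

The other S-polynomials (S(h_1,k_3), S(h_2,k_3)) all reduce to 0 modulo the current basis, so we have a Gröbner basis.
Inter-reduce: drop elements whose leading term is divisible by another's, tail-reduce, and make monic.
Reduced Gröbner basis: {x_1 - 2, x_2 + 24}.

The bases are distinct; the ideals are different.

No, the ideals differ.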